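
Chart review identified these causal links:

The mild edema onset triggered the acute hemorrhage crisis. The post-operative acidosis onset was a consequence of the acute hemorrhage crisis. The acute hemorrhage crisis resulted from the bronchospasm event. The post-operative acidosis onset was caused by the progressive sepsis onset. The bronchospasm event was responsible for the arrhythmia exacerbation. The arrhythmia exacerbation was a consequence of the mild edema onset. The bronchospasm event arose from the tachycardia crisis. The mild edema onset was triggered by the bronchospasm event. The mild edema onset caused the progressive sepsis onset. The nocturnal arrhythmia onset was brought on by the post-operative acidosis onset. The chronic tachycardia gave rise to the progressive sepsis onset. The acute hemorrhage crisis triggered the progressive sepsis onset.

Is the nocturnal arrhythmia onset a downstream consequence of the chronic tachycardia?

Yes

There is a causal chain: the chronic tachycardia → the progressive sepsis onset → the post-operative acidosis onset → the nocturnal arrhythmia onset.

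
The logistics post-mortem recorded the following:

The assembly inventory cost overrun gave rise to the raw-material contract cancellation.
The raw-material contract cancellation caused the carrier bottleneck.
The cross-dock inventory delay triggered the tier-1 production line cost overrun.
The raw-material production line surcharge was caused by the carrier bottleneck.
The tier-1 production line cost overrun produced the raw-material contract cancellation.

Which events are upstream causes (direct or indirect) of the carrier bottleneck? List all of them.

the assembly inventory cost overrun, the cross-dock inventory delay, the raw-material contract cancellation, the tier-1 production line cost overrun

Immediate cause of the carrier bottleneck: the raw-material contract cancellation.
Further upstream: the cross-dock inventory delay, the tier-1 production line cost overrun, the assembly inventory cost overrun.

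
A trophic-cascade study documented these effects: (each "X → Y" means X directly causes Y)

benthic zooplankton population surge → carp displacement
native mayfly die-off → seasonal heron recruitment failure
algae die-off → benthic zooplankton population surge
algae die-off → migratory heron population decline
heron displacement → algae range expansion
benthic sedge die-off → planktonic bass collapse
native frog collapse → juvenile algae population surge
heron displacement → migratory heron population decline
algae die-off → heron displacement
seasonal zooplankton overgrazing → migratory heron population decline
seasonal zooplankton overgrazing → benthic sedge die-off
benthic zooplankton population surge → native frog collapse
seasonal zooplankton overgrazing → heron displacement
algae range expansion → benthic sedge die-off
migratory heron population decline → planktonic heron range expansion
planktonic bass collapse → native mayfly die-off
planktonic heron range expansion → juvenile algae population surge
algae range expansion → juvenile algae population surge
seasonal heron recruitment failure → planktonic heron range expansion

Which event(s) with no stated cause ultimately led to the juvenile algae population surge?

Tracing upstream from the juvenile algae population surge: the juvenile algae population surge ← the native frog collapse ← the benthic zooplankton population surge ← the algae die-off.
A separate upstream branch: the juvenile algae population surge ← the algae range expansion ← the heron displacement ← the seasonal zooplankton overgrazing.
Each of those chain origins has no stated cause.

the algae die-off, the seasonal zooplankton overgrazing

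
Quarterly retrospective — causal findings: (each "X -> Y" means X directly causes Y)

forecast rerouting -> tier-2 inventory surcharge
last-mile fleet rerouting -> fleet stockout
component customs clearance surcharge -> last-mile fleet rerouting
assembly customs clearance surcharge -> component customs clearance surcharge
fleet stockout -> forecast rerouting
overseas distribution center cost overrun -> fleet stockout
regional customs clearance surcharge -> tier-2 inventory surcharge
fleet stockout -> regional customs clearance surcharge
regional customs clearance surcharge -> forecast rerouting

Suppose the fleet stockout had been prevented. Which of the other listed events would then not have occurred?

Downstream of the fleet stockout: the regional customs clearance surcharge, the forecast rerouting, the tier-2 inventory surcharge.

the forecast rerouting, the regional customs clearance surcharge, the tier-2 inventory surcharge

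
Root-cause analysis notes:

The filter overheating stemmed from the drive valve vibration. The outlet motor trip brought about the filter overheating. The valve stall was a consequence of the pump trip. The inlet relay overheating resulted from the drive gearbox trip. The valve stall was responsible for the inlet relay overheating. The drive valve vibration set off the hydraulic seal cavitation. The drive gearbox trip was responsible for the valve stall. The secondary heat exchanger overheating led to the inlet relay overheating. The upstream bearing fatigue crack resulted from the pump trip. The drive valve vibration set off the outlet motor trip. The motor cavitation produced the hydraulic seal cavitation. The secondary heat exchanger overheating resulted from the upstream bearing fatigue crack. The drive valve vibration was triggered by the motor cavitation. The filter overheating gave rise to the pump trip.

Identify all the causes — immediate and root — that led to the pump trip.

Immediate cause of the pump trip: the filter overheating.
Further upstream: the motor cavitation, the drive valve vibration, the outlet motor trip.

the drive valve vibration, the filter overheating, the motor cavitation, the outlet motor trip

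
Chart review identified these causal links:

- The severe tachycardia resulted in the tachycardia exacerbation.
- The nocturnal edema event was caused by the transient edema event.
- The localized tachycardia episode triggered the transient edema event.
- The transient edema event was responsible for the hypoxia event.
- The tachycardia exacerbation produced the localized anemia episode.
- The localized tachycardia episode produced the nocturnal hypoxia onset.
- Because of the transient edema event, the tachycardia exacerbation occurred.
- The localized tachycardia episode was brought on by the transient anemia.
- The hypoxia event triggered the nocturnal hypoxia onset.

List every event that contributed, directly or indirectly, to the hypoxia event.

the localized tachycardia episode, the transient anemia, the transient edema event

Immediate cause of the hypoxia event: the transient edema event.
Further upstream: the transient anemia, the localized tachycardia episode.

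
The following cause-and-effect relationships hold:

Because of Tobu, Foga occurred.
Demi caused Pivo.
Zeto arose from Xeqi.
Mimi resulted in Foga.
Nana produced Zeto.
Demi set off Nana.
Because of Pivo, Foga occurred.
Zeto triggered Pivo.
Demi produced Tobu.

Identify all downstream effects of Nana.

Direct effects: Zeto.
2 steps out: Pivo.
3 steps out: Foga.
Not reachable from it: Xeqi, Demi, Tobu, Mimi.

Foga, Pivo, Zeto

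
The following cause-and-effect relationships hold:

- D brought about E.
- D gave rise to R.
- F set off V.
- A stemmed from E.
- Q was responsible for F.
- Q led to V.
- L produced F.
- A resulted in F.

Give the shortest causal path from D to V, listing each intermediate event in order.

D → E
E → A
A → F
F → V
Length: 4 steps.

D → E → A → F → V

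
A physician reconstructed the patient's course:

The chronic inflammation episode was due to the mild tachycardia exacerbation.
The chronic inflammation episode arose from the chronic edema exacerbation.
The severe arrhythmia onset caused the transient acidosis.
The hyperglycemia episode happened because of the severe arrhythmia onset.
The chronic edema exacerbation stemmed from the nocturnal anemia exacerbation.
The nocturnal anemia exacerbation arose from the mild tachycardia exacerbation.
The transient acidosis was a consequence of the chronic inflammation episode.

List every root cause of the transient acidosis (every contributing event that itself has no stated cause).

the mild tachycardia exacerbation, the severe arrhythmia onset

Tracing upstream from the transient acidosis: the transient acidosis ← the severe arrhythmia onset.
A separate upstream branch: the transient acidosis ← the chronic inflammation episode ← the mild tachycardia exacerbation.
Each of those chain origins has no stated cause.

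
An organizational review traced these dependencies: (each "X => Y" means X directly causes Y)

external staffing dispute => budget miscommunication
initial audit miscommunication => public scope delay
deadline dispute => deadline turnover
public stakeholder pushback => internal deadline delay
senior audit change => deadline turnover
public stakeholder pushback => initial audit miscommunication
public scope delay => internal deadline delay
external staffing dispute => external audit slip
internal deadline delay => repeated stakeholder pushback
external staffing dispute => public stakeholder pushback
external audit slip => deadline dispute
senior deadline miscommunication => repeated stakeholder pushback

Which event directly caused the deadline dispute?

the external audit slip

Upstream contributors include the external staffing dispute, but only the external audit slip feeds directly into the deadline dispute.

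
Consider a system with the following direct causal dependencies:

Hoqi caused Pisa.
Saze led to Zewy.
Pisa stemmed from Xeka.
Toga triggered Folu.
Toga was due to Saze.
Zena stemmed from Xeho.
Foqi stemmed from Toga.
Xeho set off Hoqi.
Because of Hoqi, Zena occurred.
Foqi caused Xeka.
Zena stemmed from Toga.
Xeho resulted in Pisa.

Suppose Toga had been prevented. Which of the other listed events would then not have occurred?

Folu, Foqi, Xeka

Downstream of Toga: Folu, Foqi, Xeka, Pisa, Zena.
Of those, still caused via another path: Pisa, Zena.
The remainder have no surviving cause.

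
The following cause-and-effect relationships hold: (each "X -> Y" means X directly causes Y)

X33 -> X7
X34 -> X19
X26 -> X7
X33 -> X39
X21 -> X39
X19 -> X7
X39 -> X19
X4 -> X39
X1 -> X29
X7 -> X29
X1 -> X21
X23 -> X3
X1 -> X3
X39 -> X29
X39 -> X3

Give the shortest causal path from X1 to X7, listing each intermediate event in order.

X1 → X21
X21 → X39
X39 → X19
X19 → X7
Length: 4 steps.

X1 → X21 → X39 → X19 → X7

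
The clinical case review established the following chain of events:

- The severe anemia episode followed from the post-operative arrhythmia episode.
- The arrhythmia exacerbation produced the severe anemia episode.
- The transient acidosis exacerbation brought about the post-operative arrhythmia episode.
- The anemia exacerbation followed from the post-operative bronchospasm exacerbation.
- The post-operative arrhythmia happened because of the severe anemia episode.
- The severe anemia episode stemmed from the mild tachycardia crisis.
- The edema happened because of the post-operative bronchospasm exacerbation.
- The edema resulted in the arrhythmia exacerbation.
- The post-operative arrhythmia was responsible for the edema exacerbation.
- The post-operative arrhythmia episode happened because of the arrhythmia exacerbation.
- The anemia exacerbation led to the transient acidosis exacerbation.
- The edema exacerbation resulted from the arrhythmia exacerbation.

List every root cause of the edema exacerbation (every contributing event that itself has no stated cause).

the mild tachycardia crisis, the post-operative bronchospasm exacerbation

Tracing upstream from the edema exacerbation: the edema exacerbation ← the arrhythmia exacerbation ← the edema ← the post-operative bronchospasm exacerbation.
A separate upstream branch: the edema exacerbation ← the post-operative arrhythmia ← the severe anemia episode ← the mild tachycardia crisis.
Each of those chain origins has no stated cause.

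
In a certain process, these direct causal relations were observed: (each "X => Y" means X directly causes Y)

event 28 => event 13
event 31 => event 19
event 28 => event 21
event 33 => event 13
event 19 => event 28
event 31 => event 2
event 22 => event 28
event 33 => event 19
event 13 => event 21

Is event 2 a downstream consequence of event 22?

No

Event 22 leads to event 28, event 13, event 21; event 2 is not among them.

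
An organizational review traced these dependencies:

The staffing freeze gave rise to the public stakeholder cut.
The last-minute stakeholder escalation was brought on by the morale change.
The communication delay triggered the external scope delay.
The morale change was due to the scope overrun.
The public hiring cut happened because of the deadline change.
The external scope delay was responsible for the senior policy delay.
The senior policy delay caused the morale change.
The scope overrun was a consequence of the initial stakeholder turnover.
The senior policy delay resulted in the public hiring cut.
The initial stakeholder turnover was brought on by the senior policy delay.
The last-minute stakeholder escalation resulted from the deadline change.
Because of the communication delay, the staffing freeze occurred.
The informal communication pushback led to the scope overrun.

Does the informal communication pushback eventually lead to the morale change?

Yes

There is a causal chain: the informal communication pushback → the scope overrun → the morale change.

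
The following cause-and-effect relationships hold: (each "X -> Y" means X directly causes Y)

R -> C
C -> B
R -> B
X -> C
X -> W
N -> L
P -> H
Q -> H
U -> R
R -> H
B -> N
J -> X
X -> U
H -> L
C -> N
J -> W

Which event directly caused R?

U

Upstream contributors include J, X, but only U feeds directly into R.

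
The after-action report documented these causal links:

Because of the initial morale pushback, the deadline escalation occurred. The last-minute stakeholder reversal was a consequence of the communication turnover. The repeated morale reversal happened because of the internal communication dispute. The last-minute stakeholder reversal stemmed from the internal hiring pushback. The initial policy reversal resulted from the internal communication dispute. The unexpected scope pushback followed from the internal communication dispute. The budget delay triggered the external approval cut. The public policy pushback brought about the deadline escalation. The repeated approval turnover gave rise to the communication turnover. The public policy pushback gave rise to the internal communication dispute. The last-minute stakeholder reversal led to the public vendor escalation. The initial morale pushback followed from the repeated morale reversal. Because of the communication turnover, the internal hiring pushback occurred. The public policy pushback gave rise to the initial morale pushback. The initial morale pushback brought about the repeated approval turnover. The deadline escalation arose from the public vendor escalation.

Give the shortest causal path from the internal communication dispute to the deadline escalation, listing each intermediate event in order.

the internal communication dispute → the repeated morale reversal → the initial morale pushback → the deadline escalation

the internal communication dispute → the repeated morale reversal
the repeated morale reversal → the initial morale pushback
the initial morale pushback → the deadline escalation
Length: 3 steps.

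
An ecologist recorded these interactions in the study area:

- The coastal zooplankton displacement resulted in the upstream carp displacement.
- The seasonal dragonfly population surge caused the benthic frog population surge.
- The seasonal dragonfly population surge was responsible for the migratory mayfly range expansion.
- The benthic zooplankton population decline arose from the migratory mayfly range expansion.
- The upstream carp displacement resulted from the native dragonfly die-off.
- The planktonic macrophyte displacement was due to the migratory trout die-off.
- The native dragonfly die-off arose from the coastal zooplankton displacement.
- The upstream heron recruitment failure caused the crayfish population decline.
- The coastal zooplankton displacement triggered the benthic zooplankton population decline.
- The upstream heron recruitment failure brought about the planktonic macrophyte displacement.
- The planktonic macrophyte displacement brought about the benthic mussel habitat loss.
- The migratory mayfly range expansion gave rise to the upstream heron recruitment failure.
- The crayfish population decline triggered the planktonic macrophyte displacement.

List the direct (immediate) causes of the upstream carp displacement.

the coastal zooplankton displacement, the native dragonfly die-off

the coastal zooplankton displacement, the native dragonfly die-off → the upstream carp displacement with nothing further upstream stated.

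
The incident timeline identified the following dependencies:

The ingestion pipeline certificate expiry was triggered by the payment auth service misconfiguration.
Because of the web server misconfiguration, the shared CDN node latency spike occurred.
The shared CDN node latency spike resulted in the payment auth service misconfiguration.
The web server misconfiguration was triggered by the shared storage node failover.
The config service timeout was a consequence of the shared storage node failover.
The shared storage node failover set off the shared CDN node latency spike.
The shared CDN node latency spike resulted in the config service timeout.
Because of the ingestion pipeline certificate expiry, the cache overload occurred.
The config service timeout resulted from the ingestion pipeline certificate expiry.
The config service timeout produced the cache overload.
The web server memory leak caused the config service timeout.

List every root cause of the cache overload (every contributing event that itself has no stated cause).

Tracing upstream from the cache overload: the cache overload ← the config service timeout ← the shared storage node failover.
A separate upstream branch: the cache overload ← the config service timeout ← the web server memory leak.
Each of those chain origins has no stated cause.

the shared storage node failover, the web server memory leak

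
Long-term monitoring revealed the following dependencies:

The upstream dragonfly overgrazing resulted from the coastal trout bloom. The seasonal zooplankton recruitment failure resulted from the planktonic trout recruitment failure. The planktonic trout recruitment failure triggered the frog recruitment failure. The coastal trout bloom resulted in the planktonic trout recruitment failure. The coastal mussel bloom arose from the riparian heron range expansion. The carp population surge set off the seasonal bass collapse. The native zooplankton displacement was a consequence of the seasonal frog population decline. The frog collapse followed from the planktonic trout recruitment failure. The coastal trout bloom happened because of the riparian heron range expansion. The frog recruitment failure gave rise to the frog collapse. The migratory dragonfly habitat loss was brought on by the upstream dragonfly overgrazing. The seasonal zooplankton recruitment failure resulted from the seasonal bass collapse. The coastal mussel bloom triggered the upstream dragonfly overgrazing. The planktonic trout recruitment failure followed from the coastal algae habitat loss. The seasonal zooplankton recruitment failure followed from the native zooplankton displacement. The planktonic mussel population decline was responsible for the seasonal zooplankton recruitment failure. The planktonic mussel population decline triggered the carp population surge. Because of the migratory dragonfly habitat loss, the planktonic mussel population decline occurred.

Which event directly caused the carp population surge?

the planktonic mussel population decline

Upstream contributors include the riparian heron range expansion, the coastal trout bloom, the coastal mussel bloom, the upstream dragonfly overgrazing, the migratory dragonfly habitat loss, but only the planktonic mussel population decline feeds directly into the carp population surge.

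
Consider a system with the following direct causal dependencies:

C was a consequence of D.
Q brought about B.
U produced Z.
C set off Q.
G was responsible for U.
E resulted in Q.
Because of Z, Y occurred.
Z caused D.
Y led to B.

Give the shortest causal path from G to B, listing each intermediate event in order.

G → U
U → Z
Z → Y
Y → B
Length: 4 steps.

G → U → Z → Y → B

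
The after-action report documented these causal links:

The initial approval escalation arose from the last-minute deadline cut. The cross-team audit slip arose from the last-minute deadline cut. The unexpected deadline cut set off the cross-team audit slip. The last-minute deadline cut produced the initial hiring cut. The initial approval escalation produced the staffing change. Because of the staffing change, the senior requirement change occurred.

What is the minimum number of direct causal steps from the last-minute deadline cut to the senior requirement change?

3

Shortest chain: the last-minute deadline cut → the initial approval escalation → the staffing change → the senior requirement change.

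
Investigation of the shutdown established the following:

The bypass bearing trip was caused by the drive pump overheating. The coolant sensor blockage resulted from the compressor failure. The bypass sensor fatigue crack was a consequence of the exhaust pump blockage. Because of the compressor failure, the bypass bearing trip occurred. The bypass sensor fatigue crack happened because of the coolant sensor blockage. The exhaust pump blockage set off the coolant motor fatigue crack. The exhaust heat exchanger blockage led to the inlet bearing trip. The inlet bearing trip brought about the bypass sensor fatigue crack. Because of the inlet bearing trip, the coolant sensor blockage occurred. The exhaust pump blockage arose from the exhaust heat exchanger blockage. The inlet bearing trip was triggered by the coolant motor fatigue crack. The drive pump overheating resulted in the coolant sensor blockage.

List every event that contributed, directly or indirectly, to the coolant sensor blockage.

the compressor failure, the coolant motor fatigue crack, the drive pump overheating, the exhaust heat exchanger blockage, the exhaust pump blockage, the inlet bearing trip

Immediate causes of the coolant sensor blockage: the drive pump overheating, the compressor failure, the inlet bearing trip.
Further upstream: the exhaust heat exchanger blockage, the exhaust pump blockage, the coolant motor fatigue crack.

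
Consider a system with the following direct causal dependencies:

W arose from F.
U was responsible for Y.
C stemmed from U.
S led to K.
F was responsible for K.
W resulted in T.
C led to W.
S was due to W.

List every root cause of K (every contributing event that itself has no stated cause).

F, U

Tracing upstream from K: K ← S ← W ← C ← U.
A separate upstream branch: K ← F.
Each of those chain origins has no stated cause.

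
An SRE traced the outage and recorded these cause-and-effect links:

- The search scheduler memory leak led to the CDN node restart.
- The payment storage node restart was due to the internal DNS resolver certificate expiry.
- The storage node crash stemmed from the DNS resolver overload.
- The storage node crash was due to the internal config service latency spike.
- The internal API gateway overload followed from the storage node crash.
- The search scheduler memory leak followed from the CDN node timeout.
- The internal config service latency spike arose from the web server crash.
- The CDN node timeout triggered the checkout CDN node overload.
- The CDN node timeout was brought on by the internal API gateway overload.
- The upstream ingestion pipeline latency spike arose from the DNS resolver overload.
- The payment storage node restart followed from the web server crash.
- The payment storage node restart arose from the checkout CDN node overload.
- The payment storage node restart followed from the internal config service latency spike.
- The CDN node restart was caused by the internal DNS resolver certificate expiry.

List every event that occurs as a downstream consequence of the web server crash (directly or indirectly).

the CDN node restart, the CDN node timeout, the checkout CDN node overload, the internal API gateway overload, the internal config service latency spike, the payment storage node restart, the search scheduler memory leak, the storage node crash

Direct effects: the internal config service latency spike, the payment storage node restart.
2 steps out: the storage node crash.
3 steps out: the internal API gateway overload.
4 steps out: the CDN node timeout.
5 steps out: the search scheduler memory leak, the checkout CDN node overload.
6 steps out: the CDN node restart.
Not reachable from it: the DNS resolver overload, the upstream ingestion pipeline latency spike, the internal DNS resolver certificate expiry.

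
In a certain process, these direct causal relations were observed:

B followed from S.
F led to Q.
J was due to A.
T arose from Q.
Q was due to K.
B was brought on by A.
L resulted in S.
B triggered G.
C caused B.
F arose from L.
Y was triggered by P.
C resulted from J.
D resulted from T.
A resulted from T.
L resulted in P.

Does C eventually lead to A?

No

C leads to B, G; A is not among them.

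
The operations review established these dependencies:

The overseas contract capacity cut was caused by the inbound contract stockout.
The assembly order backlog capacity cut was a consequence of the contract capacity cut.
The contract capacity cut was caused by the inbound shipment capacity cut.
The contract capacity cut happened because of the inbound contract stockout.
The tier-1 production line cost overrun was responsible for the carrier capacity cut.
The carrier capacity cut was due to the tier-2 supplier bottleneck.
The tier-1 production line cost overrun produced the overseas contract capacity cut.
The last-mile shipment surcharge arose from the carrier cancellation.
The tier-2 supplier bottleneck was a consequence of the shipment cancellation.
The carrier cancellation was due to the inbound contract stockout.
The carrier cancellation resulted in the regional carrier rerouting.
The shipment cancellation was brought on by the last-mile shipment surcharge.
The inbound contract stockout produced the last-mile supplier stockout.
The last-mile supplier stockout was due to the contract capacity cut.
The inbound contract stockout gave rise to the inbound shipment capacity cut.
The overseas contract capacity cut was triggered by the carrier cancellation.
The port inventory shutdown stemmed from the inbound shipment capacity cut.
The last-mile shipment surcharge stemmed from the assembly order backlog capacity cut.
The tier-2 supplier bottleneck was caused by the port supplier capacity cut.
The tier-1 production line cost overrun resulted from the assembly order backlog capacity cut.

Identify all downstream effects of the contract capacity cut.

the assembly order backlog capacity cut, the carrier capacity cut, the last-mile shipment surcharge, the last-mile supplier stockout, the overseas contract capacity cut, the shipment cancellation, the tier-1 production line cost overrun, the tier-2 supplier bottleneck

Direct effects: the last-mile supplier stockout, the assembly order backlog capacity cut.
2 steps out: the last-mile shipment surcharge, the tier-1 production line cost overrun.
3 steps out: the shipment cancellation, the carrier capacity cut, the overseas contract capacity cut.
4 steps out: the tier-2 supplier bottleneck.
Not reachable from it: the inbound contract stockout, the carrier cancellation, the inbound shipment capacity cut, the port inventory shutdown, the regional carrier rerouting, the port supplier capacity cut.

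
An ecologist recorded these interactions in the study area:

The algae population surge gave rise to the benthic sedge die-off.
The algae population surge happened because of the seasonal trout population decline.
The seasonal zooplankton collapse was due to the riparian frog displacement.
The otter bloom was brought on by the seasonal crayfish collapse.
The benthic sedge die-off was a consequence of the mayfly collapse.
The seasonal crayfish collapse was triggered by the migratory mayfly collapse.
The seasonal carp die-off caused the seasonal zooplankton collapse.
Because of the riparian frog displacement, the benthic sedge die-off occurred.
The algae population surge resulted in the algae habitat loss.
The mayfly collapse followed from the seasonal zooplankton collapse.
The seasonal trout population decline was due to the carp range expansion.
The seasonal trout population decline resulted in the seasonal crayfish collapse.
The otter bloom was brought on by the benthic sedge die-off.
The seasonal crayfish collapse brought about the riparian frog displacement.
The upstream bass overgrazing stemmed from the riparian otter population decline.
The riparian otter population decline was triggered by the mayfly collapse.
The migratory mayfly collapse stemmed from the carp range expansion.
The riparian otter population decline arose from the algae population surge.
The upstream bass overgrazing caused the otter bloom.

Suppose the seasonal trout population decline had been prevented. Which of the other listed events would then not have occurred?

Downstream of the seasonal trout population decline: the seasonal crayfish collapse, the algae population surge, the riparian frog displacement, the seasonal zooplankton collapse, the algae habitat loss, the mayfly collapse, the riparian otter population decline, the benthic sedge die-off, the upstream bass overgrazing, the otter bloom.
Of those, still caused via another path: the seasonal crayfish collapse, the riparian frog displacement, the seasonal zooplankton collapse, the mayfly collapse, the riparian otter population decline, the benthic sedge die-off, the upstream bass overgrazing, the otter bloom.
The remainder have no surviving cause.

the algae habitat loss, the algae population surge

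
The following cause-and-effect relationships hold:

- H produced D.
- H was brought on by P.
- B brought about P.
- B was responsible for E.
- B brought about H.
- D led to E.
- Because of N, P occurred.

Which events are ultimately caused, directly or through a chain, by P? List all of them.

D, E, H

Direct effects: H.
2 steps out: D.
3 steps out: E.
Not reachable from it: B, N.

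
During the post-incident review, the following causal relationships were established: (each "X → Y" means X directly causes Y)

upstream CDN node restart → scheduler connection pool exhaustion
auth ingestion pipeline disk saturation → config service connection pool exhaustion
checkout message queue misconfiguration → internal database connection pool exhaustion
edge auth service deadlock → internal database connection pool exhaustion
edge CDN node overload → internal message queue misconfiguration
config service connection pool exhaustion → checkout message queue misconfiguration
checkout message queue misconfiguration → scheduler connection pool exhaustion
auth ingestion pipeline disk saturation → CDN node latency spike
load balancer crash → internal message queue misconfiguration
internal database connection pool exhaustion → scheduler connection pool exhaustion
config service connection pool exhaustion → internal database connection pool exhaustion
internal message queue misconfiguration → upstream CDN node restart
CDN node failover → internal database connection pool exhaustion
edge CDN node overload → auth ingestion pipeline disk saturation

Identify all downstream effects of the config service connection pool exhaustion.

the checkout message queue misconfiguration, the internal database connection pool exhaustion, the scheduler connection pool exhaustion

Direct effects: the checkout message queue misconfiguration, the internal database connection pool exhaustion.
2 steps out: the scheduler connection pool exhaustion.
Not reachable from it: the edge auth service deadlock, the edge CDN node overload, the load balancer crash, the internal message queue misconfiguration, the auth ingestion pipeline disk saturation, the upstream CDN node restart, the CDN node failover, the CDN node latency spike.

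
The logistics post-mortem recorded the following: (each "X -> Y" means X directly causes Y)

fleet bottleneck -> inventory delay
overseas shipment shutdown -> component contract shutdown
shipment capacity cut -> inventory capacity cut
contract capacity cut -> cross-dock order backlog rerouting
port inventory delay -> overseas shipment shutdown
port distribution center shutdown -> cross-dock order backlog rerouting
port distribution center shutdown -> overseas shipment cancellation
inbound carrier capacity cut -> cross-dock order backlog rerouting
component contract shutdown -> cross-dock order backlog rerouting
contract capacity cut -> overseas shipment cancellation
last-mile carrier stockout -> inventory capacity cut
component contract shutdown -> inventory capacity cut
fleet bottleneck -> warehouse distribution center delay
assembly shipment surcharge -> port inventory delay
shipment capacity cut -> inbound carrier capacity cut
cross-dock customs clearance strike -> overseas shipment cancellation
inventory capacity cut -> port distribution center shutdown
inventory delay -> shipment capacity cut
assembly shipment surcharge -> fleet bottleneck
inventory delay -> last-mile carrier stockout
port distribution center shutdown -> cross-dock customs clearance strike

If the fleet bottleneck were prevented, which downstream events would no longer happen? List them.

Downstream of the fleet bottleneck: the inventory delay, the shipment capacity cut, the last-mile carrier stockout, the inventory capacity cut, the port distribution center shutdown, the cross-dock customs clearance strike, the warehouse distribution center delay, the overseas shipment cancellation, the inbound carrier capacity cut, the cross-dock order backlog rerouting.
Of those, still caused via another path: the inventory capacity cut, the port distribution center shutdown, the cross-dock customs clearance strike, the overseas shipment cancellation, the cross-dock order backlog rerouting.
The remainder have no surviving cause.

the inbound carrier capacity cut, the inventory delay, the last-mile carrier stockout, the shipment capacity cut, the warehouse distribution center delay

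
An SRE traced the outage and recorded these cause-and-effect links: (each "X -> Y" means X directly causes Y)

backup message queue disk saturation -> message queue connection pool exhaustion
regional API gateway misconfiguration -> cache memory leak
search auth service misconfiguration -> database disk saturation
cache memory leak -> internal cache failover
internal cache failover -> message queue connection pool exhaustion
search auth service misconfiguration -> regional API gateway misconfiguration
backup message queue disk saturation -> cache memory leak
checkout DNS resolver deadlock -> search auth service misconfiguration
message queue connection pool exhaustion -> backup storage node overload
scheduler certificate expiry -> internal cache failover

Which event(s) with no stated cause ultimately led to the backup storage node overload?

the backup message queue disk saturation, the checkout DNS resolver deadlock, the scheduler certificate expiry

Tracing upstream from the backup storage node overload: the backup storage node overload ← the message queue connection pool exhaustion ← the backup message queue disk saturation.
A separate upstream branch: the backup storage node overload ← the message queue connection pool exhaustion ← the internal cache failover ← the cache memory leak ← the regional API gateway misconfiguration ← the search auth service misconfiguration ← the checkout DNS resolver deadlock.
A separate upstream branch: the backup storage node overload ← the message queue connection pool exhaustion ← the internal cache failover ← the scheduler certificate expiry.
Each of those chain origins has no stated cause.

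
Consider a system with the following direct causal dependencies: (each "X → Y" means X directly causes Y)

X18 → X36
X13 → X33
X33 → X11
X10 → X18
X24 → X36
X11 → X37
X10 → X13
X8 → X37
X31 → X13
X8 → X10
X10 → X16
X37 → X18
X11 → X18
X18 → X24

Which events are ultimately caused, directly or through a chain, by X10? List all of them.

X11, X13, X16, X18, X24, X33, X36, X37

Direct effects: X13, X16, X18.
2 steps out: X33, X24, X36.
3 steps out: X11.
4 steps out: X37.
Not reachable from it: X8, X31.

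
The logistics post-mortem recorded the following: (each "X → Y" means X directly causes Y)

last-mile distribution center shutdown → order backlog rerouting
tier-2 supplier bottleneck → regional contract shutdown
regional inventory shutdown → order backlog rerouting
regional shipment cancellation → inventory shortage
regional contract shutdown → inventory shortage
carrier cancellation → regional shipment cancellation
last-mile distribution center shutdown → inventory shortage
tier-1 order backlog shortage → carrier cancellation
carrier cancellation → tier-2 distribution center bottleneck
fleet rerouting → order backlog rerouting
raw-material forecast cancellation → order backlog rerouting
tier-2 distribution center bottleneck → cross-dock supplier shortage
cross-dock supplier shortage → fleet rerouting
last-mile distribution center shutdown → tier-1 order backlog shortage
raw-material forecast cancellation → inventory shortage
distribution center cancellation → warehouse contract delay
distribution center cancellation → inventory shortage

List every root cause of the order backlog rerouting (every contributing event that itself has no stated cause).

Tracing upstream from the order backlog rerouting: the order backlog rerouting ← the regional inventory shutdown.
A separate upstream branch: the order backlog rerouting ← the raw-material forecast cancellation.
A separate upstream branch: the order backlog rerouting ← the last-mile distribution center shutdown.
Each of those chain origins has no stated cause.

the last-mile distribution center shutdown, the raw-material forecast cancellation, the regional inventory shutdown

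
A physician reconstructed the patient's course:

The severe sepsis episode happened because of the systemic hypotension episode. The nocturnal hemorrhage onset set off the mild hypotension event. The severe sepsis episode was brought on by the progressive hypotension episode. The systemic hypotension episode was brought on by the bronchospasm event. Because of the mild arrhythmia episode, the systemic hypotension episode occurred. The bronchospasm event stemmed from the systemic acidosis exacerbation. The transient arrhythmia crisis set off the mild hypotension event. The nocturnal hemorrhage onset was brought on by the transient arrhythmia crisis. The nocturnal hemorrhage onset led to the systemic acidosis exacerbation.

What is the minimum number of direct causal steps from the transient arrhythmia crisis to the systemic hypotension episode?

4

Shortest chain: the transient arrhythmia crisis → the nocturnal hemorrhage onset → the systemic acidosis exacerbation → the bronchospasm event → the systemic hypotension episode.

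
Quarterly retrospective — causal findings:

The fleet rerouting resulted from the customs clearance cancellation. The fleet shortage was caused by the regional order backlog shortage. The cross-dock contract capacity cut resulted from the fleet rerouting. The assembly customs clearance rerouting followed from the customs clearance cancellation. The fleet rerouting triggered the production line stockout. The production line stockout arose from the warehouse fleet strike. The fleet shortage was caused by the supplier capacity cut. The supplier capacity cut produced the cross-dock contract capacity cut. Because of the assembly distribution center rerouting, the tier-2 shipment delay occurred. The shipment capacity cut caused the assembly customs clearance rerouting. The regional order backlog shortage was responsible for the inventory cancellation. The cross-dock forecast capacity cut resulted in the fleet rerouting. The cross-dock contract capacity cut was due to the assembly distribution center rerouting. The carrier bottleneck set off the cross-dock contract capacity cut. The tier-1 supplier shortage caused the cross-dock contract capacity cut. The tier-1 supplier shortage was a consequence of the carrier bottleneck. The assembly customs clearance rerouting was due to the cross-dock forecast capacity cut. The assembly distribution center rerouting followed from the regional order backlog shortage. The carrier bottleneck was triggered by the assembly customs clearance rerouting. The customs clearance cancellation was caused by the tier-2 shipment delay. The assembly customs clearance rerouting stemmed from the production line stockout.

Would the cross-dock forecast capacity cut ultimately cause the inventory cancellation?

The cross-dock forecast capacity cut leads to the fleet rerouting, the production line stockout, the assembly customs clearance rerouting, the carrier bottleneck, the tier-1 supplier shortage, the cross-dock contract capacity cut; the inventory cancellation is not among them.

No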